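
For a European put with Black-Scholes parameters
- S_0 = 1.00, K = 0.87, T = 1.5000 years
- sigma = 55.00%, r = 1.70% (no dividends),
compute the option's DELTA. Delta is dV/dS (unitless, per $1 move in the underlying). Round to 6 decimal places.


d1 = 0.5814005935; d2 = -0.0922090857
phi(d1) = 0.3369058184; exp(-qT) = 1.0000000000; exp(-rT) = 0.9748223790
N(-d1) = 0.2804852488
Delta = -exp(-qT) * N(-d1) = -1.0000000000 * 0.2804852488 = -0.280485

Answer: Delta = -0.280485


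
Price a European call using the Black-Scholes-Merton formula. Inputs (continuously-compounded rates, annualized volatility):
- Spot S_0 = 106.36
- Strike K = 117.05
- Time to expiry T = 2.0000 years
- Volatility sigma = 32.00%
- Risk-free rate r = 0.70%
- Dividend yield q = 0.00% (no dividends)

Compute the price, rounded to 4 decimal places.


Answer: Price = 15.6370

Derivation:
d1 = (ln(S/K) + (r - q + 0.5*sigma^2) * T) / (sigma * sqrt(T)) = 0.04558269
d2 = d1 - sigma * sqrt(T) = -0.40696565
exp(-rT) = 0.98609754; exp(-qT) = 1.00000000
C = S_0 * exp(-qT) * N(d1) - K * exp(-rT) * N(d2)
N(d1) = 0.51817857; N(d2) = 0.34201661
C = 106.3600 * 1.00000000 * 0.51817857 - 117.0500 * 0.98609754 * 0.34201661 = 15.6370


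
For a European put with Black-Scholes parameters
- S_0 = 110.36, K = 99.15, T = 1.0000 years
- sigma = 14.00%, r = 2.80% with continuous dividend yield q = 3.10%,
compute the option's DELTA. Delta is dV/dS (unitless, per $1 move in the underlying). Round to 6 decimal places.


d1 = 0.8136706742; d2 = 0.6736706742
phi(d1) = 0.2865138173; exp(-qT) = 0.9694755731; exp(-rT) = 0.9723883668
N(-d1) = 0.2079168192
Delta = -exp(-qT) * N(-d1) = -0.9694755731 * 0.2079168192 = -0.201570

Answer: Delta = -0.201570


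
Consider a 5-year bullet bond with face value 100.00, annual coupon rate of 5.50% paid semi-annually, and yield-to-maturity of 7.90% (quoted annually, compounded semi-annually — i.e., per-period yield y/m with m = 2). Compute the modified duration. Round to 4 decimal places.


Answer: Modified duration = 4.2357

Derivation:
Coupon per period c = face * coupon_rate / m = 2.750000
Periods per year m = 2; per-period yield y/m = 0.039500
Number of cashflows N = 10
Cashflows (t years, CF_t, discount factor 1/(1+y/m)^(m*t), PV):
  t = 0.5000: CF_t = 2.750000, DF = 0.962001, PV = 2.645503
  t = 1.0000: CF_t = 2.750000, DF = 0.925446, PV = 2.544976
  t = 1.5000: CF_t = 2.750000, DF = 0.890280, PV = 2.448269
  t = 2.0000: CF_t = 2.750000, DF = 0.856450, PV = 2.355238
  t = 2.5000: CF_t = 2.750000, DF = 0.823906, PV = 2.265741
  t = 3.0000: CF_t = 2.750000, DF = 0.792598, PV = 2.179645
  t = 3.5000: CF_t = 2.750000, DF = 0.762480, PV = 2.096820
  t = 4.0000: CF_t = 2.750000, DF = 0.733507, PV = 2.017143
  t = 4.5000: CF_t = 2.750000, DF = 0.705634, PV = 1.940494
  t = 5.0000: CF_t = 102.750000, DF = 0.678821, PV = 69.748825
Price P = sum_t PV_t = 90.242654
First compute Macaulay numerator sum_t t * PV_t:
  t * PV_t at t = 0.5000: 1.322751
  t * PV_t at t = 1.0000: 2.544976
  t * PV_t at t = 1.5000: 3.672404
  t * PV_t at t = 2.0000: 4.710475
  t * PV_t at t = 2.5000: 5.664352
  t * PV_t at t = 3.0000: 6.538934
  t * PV_t at t = 3.5000: 7.338871
  t * PV_t at t = 4.0000: 8.068573
  t * PV_t at t = 4.5000: 8.732222
  t * PV_t at t = 5.0000: 348.744123
Macaulay duration D = 397.337683 / 90.242654 = 4.402992
Modified duration = D / (1 + y/m) = 4.402992 / (1 + 0.039500) = 4.235683


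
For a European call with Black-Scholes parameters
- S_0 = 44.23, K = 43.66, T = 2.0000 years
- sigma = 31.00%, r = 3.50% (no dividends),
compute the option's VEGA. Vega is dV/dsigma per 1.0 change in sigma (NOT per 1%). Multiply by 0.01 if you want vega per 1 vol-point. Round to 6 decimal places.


d1 = 0.4084589565; d2 = -0.0299472478
phi(d1) = 0.3670130427; exp(-qT) = 1.0000000000; exp(-rT) = 0.9323938199
Vega = S * exp(-qT) * phi(d1) * sqrt(T) = 44.2300 * 1.0000000000 * 0.3670130427 * 1.4142135624 = 22.956910

Answer: Vega = 22.956910


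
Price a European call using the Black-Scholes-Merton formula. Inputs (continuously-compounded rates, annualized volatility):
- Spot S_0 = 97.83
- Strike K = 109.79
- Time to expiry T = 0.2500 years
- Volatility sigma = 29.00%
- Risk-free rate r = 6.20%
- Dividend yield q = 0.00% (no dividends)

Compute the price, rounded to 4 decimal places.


d1 = (ln(S/K) + (r - q + 0.5*sigma^2) * T) / (sigma * sqrt(T)) = -0.61603912
d2 = d1 - sigma * sqrt(T) = -0.76103912
exp(-rT) = 0.98461951; exp(-qT) = 1.00000000
C = S_0 * exp(-qT) * N(d1) - K * exp(-rT) * N(d2)
N(d1) = 0.26893435; N(d2) = 0.22331685
C = 97.8300 * 1.00000000 * 0.26893435 - 109.7900 * 0.98461951 * 0.22331685 = 2.1690

Answer: Price = 2.1690


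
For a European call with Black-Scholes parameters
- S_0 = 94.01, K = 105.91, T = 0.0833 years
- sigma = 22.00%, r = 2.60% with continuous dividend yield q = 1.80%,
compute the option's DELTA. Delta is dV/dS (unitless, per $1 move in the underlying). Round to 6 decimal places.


Answer: Delta = 0.033213

Derivation:
d1 = -1.8348648004; d2 = -1.8983606271
phi(d1) = 0.0741027266; exp(-qT) = 0.9985017235; exp(-rT) = 0.9978365437
N(d1) = 0.0332628621
Delta = exp(-qT) * N(d1) = 0.9985017235 * 0.0332628621 = 0.033213


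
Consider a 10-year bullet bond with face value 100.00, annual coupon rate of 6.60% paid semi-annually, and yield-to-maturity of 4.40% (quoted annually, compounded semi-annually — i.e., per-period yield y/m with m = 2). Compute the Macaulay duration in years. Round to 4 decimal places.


Coupon per period c = face * coupon_rate / m = 3.300000
Periods per year m = 2; per-period yield y/m = 0.022000
Number of cashflows N = 20
Cashflows (t years, CF_t, discount factor 1/(1+y/m)^(m*t), PV):
  t = 0.5000: CF_t = 3.300000, DF = 0.978474, PV = 3.228963
  t = 1.0000: CF_t = 3.300000, DF = 0.957411, PV = 3.159455
  t = 1.5000: CF_t = 3.300000, DF = 0.936801, PV = 3.091443
  t = 2.0000: CF_t = 3.300000, DF = 0.916635, PV = 3.024895
  t = 2.5000: CF_t = 3.300000, DF = 0.896903, PV = 2.959780
  t = 3.0000: CF_t = 3.300000, DF = 0.877596, PV = 2.896067
  t = 3.5000: CF_t = 3.300000, DF = 0.858704, PV = 2.833725
  t = 4.0000: CF_t = 3.300000, DF = 0.840220, PV = 2.772725
  t = 4.5000: CF_t = 3.300000, DF = 0.822133, PV = 2.713038
  t = 5.0000: CF_t = 3.300000, DF = 0.804435, PV = 2.654636
  t = 5.5000: CF_t = 3.300000, DF = 0.787119, PV = 2.597491
  t = 6.0000: CF_t = 3.300000, DF = 0.770175, PV = 2.541577
  t = 6.5000: CF_t = 3.300000, DF = 0.753596, PV = 2.486865
  t = 7.0000: CF_t = 3.300000, DF = 0.737373, PV = 2.433332
  t = 7.5000: CF_t = 3.300000, DF = 0.721500, PV = 2.380951
  t = 8.0000: CF_t = 3.300000, DF = 0.705969, PV = 2.329698
  t = 8.5000: CF_t = 3.300000, DF = 0.690772, PV = 2.279548
  t = 9.0000: CF_t = 3.300000, DF = 0.675902, PV = 2.230477
  t = 9.5000: CF_t = 3.300000, DF = 0.661352, PV = 2.182463
  t = 10.0000: CF_t = 103.300000, DF = 0.647116, PV = 66.847075
Price P = sum_t PV_t = 117.644204
Macaulay numerator sum_t t * PV_t:
  t * PV_t at t = 0.5000: 1.614481
  t * PV_t at t = 1.0000: 3.159455
  t * PV_t at t = 1.5000: 4.637165
  t * PV_t at t = 2.0000: 6.049791
  t * PV_t at t = 2.5000: 7.399451
  t * PV_t at t = 3.0000: 8.688200
  t * PV_t at t = 3.5000: 9.918037
  t * PV_t at t = 4.0000: 11.090899
  t * PV_t at t = 4.5000: 12.208671
  t * PV_t at t = 5.0000: 13.273180
  t * PV_t at t = 5.5000: 14.286202
  t * PV_t at t = 6.0000: 15.249459
  t * PV_t at t = 6.5000: 16.164626
  t * PV_t at t = 7.0000: 17.033325
  t * PV_t at t = 7.5000: 17.857134
  t * PV_t at t = 8.0000: 18.637583
  t * PV_t at t = 8.5000: 19.376157
  t * PV_t at t = 9.0000: 20.074296
  t * PV_t at t = 9.5000: 20.733400
  t * PV_t at t = 10.0000: 668.470745
Macaulay duration D = (sum_t t * PV_t) / P = 905.922256 / 117.644204 = 7.700526

Answer: Macaulay duration = 7.7005 years


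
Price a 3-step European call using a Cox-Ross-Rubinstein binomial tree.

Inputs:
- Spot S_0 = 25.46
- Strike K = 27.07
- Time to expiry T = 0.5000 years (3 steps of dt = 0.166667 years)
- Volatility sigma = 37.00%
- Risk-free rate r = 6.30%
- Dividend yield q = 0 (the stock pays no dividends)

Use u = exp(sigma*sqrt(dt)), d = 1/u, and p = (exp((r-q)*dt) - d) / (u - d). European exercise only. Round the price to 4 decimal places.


dt = T/N = 0.166667
u = exp(sigma*sqrt(dt)) = 1.163057; d = 1/u = 0.859803
p = (exp((r-q)*dt) - d) / (u - d) = 0.497116
Discount per step: exp(-r*dt) = 0.989555
Stock lattice S(k, i) with i counting down-moves:
  k=0: S(0,0) = 25.4600
  k=1: S(1,0) = 29.6114; S(1,1) = 21.8906
  k=2: S(2,0) = 34.4398; S(2,1) = 25.4600; S(2,2) = 18.8216
  k=3: S(3,0) = 40.0554; S(3,1) = 29.6114; S(3,2) = 21.8906; S(3,3) = 16.1829
Terminal payoffs V(N, i) = max(S_T - K, 0):
  V(3,0) = 12.985428; V(3,1) = 2.541431; V(3,2) = 0.000000; V(3,3) = 0.000000
Backward induction: V(k, i) = exp(-r*dt) * [p * V(k+1, i) + (1-p) * V(k+1, i+1)].
  V(2,0) = exp(-r*dt) * [p*12.985428 + (1-p)*2.541431] = 7.652529
  V(2,1) = exp(-r*dt) * [p*2.541431 + (1-p)*0.000000] = 1.250189
  V(2,2) = exp(-r*dt) * [p*0.000000 + (1-p)*0.000000] = 0.000000
  V(1,0) = exp(-r*dt) * [p*7.652529 + (1-p)*1.250189] = 4.386590
  V(1,1) = exp(-r*dt) * [p*1.250189 + (1-p)*0.000000] = 0.614997
  V(0,0) = exp(-r*dt) * [p*4.386590 + (1-p)*0.614997] = 2.463907

Answer: Price = V(0,0) = 2.4639


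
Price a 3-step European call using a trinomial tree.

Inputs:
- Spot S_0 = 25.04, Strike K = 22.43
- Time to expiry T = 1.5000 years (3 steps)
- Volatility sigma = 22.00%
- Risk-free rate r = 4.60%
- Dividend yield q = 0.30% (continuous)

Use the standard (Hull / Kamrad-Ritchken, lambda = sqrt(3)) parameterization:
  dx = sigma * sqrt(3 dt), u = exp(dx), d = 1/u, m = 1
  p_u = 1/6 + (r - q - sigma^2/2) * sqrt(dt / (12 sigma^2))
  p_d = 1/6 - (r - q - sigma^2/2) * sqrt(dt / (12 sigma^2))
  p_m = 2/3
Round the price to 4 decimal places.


dt = T/N = 0.500000; dx = sigma*sqrt(3*dt) = 0.269444
u = exp(dx) = 1.309236; d = 1/u = 0.763804
p_u = 0.184110, p_m = 0.666667, p_d = 0.149223
Discount per step: exp(-r*dt) = 0.977262
Stock lattice S(k, j) with j the centered position index:
  k=0: S(0,+0) = 25.0400
  k=1: S(1,-1) = 19.1257; S(1,+0) = 25.0400; S(1,+1) = 32.7833
  k=2: S(2,-2) = 14.6083; S(2,-1) = 19.1257; S(2,+0) = 25.0400; S(2,+1) = 32.7833; S(2,+2) = 42.9210
  k=3: S(3,-3) = 11.1578; S(3,-2) = 14.6083; S(3,-1) = 19.1257; S(3,+0) = 25.0400; S(3,+1) = 32.7833; S(3,+2) = 42.9210; S(3,+3) = 56.1938
Terminal payoffs V(N, j) = max(S_T - K, 0):
  V(3,-3) = 0.000000; V(3,-2) = 0.000000; V(3,-1) = 0.000000; V(3,+0) = 2.610000; V(3,+1) = 10.353273; V(3,+2) = 20.491046; V(3,+3) = 33.763785
Backward induction: V(k, j) = exp(-r*dt) * [p_u * V(k+1, j+1) + p_m * V(k+1, j) + p_d * V(k+1, j-1)]
  V(2,-2) = exp(-r*dt) * [p_u*0.000000 + p_m*0.000000 + p_d*0.000000] = 0.000000
  V(2,-1) = exp(-r*dt) * [p_u*2.610000 + p_m*0.000000 + p_d*0.000000] = 0.469601
  V(2,+0) = exp(-r*dt) * [p_u*10.353273 + p_m*2.610000 + p_d*0.000000] = 3.563237
  V(2,+1) = exp(-r*dt) * [p_u*20.491046 + p_m*10.353273 + p_d*2.610000] = 10.812688
  V(2,+2) = exp(-r*dt) * [p_u*33.763785 + p_m*20.491046 + p_d*10.353273] = 20.934817
  V(1,-1) = exp(-r*dt) * [p_u*3.563237 + p_m*0.469601 + p_d*0.000000] = 0.947060
  V(1,+0) = exp(-r*dt) * [p_u*10.812688 + p_m*3.563237 + p_d*0.469601] = 4.335420
  V(1,+1) = exp(-r*dt) * [p_u*20.934817 + p_m*10.812688 + p_d*3.563237] = 11.330856
  V(0,+0) = exp(-r*dt) * [p_u*11.330856 + p_m*4.335420 + p_d*0.947060] = 5.001363

Answer: Price = V(0,0) = 5.0014


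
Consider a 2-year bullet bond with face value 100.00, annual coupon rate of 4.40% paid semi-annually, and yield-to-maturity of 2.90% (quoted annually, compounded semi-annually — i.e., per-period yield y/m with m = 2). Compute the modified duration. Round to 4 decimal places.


Answer: Modified duration = 1.9097

Derivation:
Coupon per period c = face * coupon_rate / m = 2.200000
Periods per year m = 2; per-period yield y/m = 0.014500
Number of cashflows N = 4
Cashflows (t years, CF_t, discount factor 1/(1+y/m)^(m*t), PV):
  t = 0.5000: CF_t = 2.200000, DF = 0.985707, PV = 2.168556
  t = 1.0000: CF_t = 2.200000, DF = 0.971619, PV = 2.137561
  t = 1.5000: CF_t = 2.200000, DF = 0.957732, PV = 2.107010
  t = 2.0000: CF_t = 102.200000, DF = 0.944043, PV = 96.481199
Price P = sum_t PV_t = 102.894326
First compute Macaulay numerator sum_t t * PV_t:
  t * PV_t at t = 0.5000: 1.084278
  t * PV_t at t = 1.0000: 2.137561
  t * PV_t at t = 1.5000: 3.160514
  t * PV_t at t = 2.0000: 192.962397
Macaulay duration D = 199.344751 / 102.894326 = 1.937374
Modified duration = D / (1 + y/m) = 1.937374 / (1 + 0.014500) = 1.909683


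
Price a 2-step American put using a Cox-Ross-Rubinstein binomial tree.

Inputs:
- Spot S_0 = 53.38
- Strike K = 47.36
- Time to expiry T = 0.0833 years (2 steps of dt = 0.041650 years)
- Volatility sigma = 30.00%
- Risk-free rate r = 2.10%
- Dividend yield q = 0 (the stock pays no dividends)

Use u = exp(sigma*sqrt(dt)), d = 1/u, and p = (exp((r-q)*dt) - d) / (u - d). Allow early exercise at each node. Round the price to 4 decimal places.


Answer: Price = V(0,0) = 0.0340

Derivation:
dt = T/N = 0.041650
u = exp(sigma*sqrt(dt)) = 1.063138; d = 1/u = 0.940612
p = (exp((r-q)*dt) - d) / (u - d) = 0.491840
Discount per step: exp(-r*dt) = 0.999126
Stock lattice S(k, i) with i counting down-moves:
  k=0: S(0,0) = 53.3800
  k=1: S(1,0) = 56.7503; S(1,1) = 50.2098
  k=2: S(2,0) = 60.3334; S(2,1) = 53.3800; S(2,2) = 47.2280
Terminal payoffs V(N, i) = max(K - S_T, 0):
  V(2,0) = 0.000000; V(2,1) = 0.000000; V(2,2) = 0.132037
Backward induction: V(k, i) = exp(-r*dt) * [p * V(k+1, i) + (1-p) * V(k+1, i+1)]; then take max(V_cont, immediate exercise) for American.
  V(1,0) = exp(-r*dt) * [p*0.000000 + (1-p)*0.000000] = 0.000000; exercise = 0.000000; V(1,0) = max -> 0.000000
  V(1,1) = exp(-r*dt) * [p*0.000000 + (1-p)*0.132037] = 0.067037; exercise = 0.000000; V(1,1) = max -> 0.067037
  V(0,0) = exp(-r*dt) * [p*0.000000 + (1-p)*0.067037] = 0.034036; exercise = 0.000000; V(0,0) = max -> 0.034036


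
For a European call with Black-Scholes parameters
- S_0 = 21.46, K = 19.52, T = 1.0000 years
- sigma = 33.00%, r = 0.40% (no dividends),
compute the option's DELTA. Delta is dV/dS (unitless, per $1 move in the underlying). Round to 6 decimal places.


d1 = 0.4642459279; d2 = 0.1342459279
phi(d1) = 0.3581867882; exp(-qT) = 1.0000000000; exp(-rT) = 0.9960079893
N(d1) = 0.6787642203
Delta = exp(-qT) * N(d1) = 1.0000000000 * 0.6787642203 = 0.678764

Answer: Delta = 0.678764


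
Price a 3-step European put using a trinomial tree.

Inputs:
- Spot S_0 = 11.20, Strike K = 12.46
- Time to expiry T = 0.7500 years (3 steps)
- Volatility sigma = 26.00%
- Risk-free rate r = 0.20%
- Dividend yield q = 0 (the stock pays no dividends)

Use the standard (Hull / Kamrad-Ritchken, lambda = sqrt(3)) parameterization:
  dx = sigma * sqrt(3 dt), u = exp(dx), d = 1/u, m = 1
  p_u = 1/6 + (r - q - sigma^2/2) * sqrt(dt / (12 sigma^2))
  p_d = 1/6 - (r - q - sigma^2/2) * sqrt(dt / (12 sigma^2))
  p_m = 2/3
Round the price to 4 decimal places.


dt = T/N = 0.250000; dx = sigma*sqrt(3*dt) = 0.225167
u = exp(dx) = 1.252531; d = 1/u = 0.798383
p_u = 0.149013, p_m = 0.666667, p_d = 0.184320
Discount per step: exp(-r*dt) = 0.999500
Stock lattice S(k, j) with j the centered position index:
  k=0: S(0,+0) = 11.2000
  k=1: S(1,-1) = 8.9419; S(1,+0) = 11.2000; S(1,+1) = 14.0284
  k=2: S(2,-2) = 7.1391; S(2,-1) = 8.9419; S(2,+0) = 11.2000; S(2,+1) = 14.0284; S(2,+2) = 17.5710
  k=3: S(3,-3) = 5.6997; S(3,-2) = 7.1391; S(3,-1) = 8.9419; S(3,+0) = 11.2000; S(3,+1) = 14.0284; S(3,+2) = 17.5710; S(3,+3) = 22.0082
Terminal payoffs V(N, j) = max(K - S_T, 0):
  V(3,-3) = 6.760298; V(3,-2) = 5.320944; V(3,-1) = 3.518108; V(3,+0) = 1.260000; V(3,+1) = 0.000000; V(3,+2) = 0.000000; V(3,+3) = 0.000000
Backward induction: V(k, j) = exp(-r*dt) * [p_u * V(k+1, j+1) + p_m * V(k+1, j) + p_d * V(k+1, j-1)]
  V(2,-2) = exp(-r*dt) * [p_u*3.518108 + p_m*5.320944 + p_d*6.760298] = 5.314942
  V(2,-1) = exp(-r*dt) * [p_u*1.260000 + p_m*3.518108 + p_d*5.320944] = 3.512163
  V(2,+0) = exp(-r*dt) * [p_u*0.000000 + p_m*1.260000 + p_d*3.518108] = 1.487715
  V(2,+1) = exp(-r*dt) * [p_u*0.000000 + p_m*0.000000 + p_d*1.260000] = 0.232127
  V(2,+2) = exp(-r*dt) * [p_u*0.000000 + p_m*0.000000 + p_d*0.000000] = 0.000000
  V(1,-1) = exp(-r*dt) * [p_u*1.487715 + p_m*3.512163 + p_d*5.314942] = 3.541012
  V(1,+0) = exp(-r*dt) * [p_u*0.232127 + p_m*1.487715 + p_d*3.512163] = 1.672926
  V(1,+1) = exp(-r*dt) * [p_u*0.000000 + p_m*0.232127 + p_d*1.487715] = 0.428753
  V(0,+0) = exp(-r*dt) * [p_u*0.428753 + p_m*1.672926 + p_d*3.541012] = 1.830938

Answer: Price = V(0,0) = 1.8309


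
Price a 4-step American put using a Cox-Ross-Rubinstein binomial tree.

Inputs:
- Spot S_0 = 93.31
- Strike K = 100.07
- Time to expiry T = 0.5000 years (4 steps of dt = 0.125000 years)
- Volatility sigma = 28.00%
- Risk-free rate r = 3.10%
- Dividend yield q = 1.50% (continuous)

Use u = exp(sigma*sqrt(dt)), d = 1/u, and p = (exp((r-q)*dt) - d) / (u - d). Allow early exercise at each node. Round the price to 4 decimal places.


Answer: Price = V(0,0) = 11.3800

Derivation:
dt = T/N = 0.125000
u = exp(sigma*sqrt(dt)) = 1.104061; d = 1/u = 0.905747
p = (exp((r-q)*dt) - d) / (u - d) = 0.485367
Discount per step: exp(-r*dt) = 0.996132
Stock lattice S(k, i) with i counting down-moves:
  k=0: S(0,0) = 93.3100
  k=1: S(1,0) = 103.0199; S(1,1) = 84.5153
  k=2: S(2,0) = 113.7402; S(2,1) = 93.3100; S(2,2) = 76.5495
  k=3: S(3,0) = 125.5761; S(3,1) = 103.0199; S(3,2) = 84.5153; S(3,3) = 69.3345
  k=4: S(4,0) = 138.6437; S(4,1) = 113.7402; S(4,2) = 93.3100; S(4,3) = 76.5495; S(4,4) = 62.7995
Terminal payoffs V(N, i) = max(K - S_T, 0):
  V(4,0) = 0.000000; V(4,1) = 0.000000; V(4,2) = 6.760000; V(4,3) = 23.520516; V(4,4) = 37.270477
Backward induction: V(k, i) = exp(-r*dt) * [p * V(k+1, i) + (1-p) * V(k+1, i+1)]; then take max(V_cont, immediate exercise) for American.
  V(3,0) = exp(-r*dt) * [p*0.000000 + (1-p)*0.000000] = 0.000000; exercise = 0.000000; V(3,0) = max -> 0.000000
  V(3,1) = exp(-r*dt) * [p*0.000000 + (1-p)*6.760000] = 3.465467; exercise = 0.000000; V(3,1) = max -> 3.465467
  V(3,2) = exp(-r*dt) * [p*6.760000 + (1-p)*23.520516] = 15.326018; exercise = 15.554721; V(3,2) = max -> 15.554721
  V(3,3) = exp(-r*dt) * [p*23.520516 + (1-p)*37.270477] = 30.478372; exercise = 30.735513; V(3,3) = max -> 30.735513
  V(2,0) = exp(-r*dt) * [p*0.000000 + (1-p)*3.465467] = 1.776548; exercise = 0.000000; V(2,0) = max -> 1.776548
  V(2,1) = exp(-r*dt) * [p*3.465467 + (1-p)*15.554721] = 9.649537; exercise = 6.760000; V(2,1) = max -> 9.649537
  V(2,2) = exp(-r*dt) * [p*15.554721 + (1-p)*30.735513] = 23.276891; exercise = 23.520516; V(2,2) = max -> 23.520516
  V(1,0) = exp(-r*dt) * [p*1.776548 + (1-p)*9.649537] = 5.805710; exercise = 0.000000; V(1,0) = max -> 5.805710
  V(1,1) = exp(-r*dt) * [p*9.649537 + (1-p)*23.520516] = 16.723078; exercise = 15.554721; V(1,1) = max -> 16.723078
  V(0,0) = exp(-r*dt) * [p*5.805710 + (1-p)*16.723078] = 11.379970; exercise = 6.760000; V(0,0) = max -> 11.379970


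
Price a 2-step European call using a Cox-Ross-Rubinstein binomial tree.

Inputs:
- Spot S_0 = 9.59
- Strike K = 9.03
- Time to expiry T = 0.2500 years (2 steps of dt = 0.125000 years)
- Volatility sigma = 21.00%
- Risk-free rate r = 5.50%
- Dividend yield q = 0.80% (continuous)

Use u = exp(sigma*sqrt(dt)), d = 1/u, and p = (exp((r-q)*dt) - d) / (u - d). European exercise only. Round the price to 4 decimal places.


dt = T/N = 0.125000
u = exp(sigma*sqrt(dt)) = 1.077072; d = 1/u = 0.928443
p = (exp((r-q)*dt) - d) / (u - d) = 0.521091
Discount per step: exp(-r*dt) = 0.993149
Stock lattice S(k, i) with i counting down-moves:
  k=0: S(0,0) = 9.5900
  k=1: S(1,0) = 10.3291; S(1,1) = 8.9038
  k=2: S(2,0) = 11.1252; S(2,1) = 9.5900; S(2,2) = 8.2666
Terminal payoffs V(N, i) = max(S_T - K, 0):
  V(2,0) = 2.095206; V(2,1) = 0.560000; V(2,2) = 0.000000
Backward induction: V(k, i) = exp(-r*dt) * [p * V(k+1, i) + (1-p) * V(k+1, i+1)].
  V(1,0) = exp(-r*dt) * [p*2.095206 + (1-p)*0.560000] = 1.350664
  V(1,1) = exp(-r*dt) * [p*0.560000 + (1-p)*0.000000] = 0.289812
  V(0,0) = exp(-r*dt) * [p*1.350664 + (1-p)*0.289812] = 0.836840

Answer: Price = V(0,0) = 0.8368


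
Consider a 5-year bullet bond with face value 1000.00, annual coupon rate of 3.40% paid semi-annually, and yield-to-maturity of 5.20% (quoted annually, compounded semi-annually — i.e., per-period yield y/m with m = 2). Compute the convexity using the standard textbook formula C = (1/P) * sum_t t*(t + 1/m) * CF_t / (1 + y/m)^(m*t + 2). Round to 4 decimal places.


Coupon per period c = face * coupon_rate / m = 17.000000
Periods per year m = 2; per-period yield y/m = 0.026000
Number of cashflows N = 10
Cashflows (t years, CF_t, discount factor 1/(1+y/m)^(m*t), PV):
  t = 0.5000: CF_t = 17.000000, DF = 0.974659, PV = 16.569201
  t = 1.0000: CF_t = 17.000000, DF = 0.949960, PV = 16.149318
  t = 1.5000: CF_t = 17.000000, DF = 0.925887, PV = 15.740077
  t = 2.0000: CF_t = 17.000000, DF = 0.902424, PV = 15.341205
  t = 2.5000: CF_t = 17.000000, DF = 0.879555, PV = 14.952442
  t = 3.0000: CF_t = 17.000000, DF = 0.857266, PV = 14.573530
  t = 3.5000: CF_t = 17.000000, DF = 0.835542, PV = 14.204220
  t = 4.0000: CF_t = 17.000000, DF = 0.814369, PV = 13.844269
  t = 4.5000: CF_t = 17.000000, DF = 0.793732, PV = 13.493440
  t = 5.0000: CF_t = 1017.000000, DF = 0.773618, PV = 786.769191
Price P = sum_t PV_t = 921.636893
Convexity numerator sum_t t*(t + 1/m) * CF_t / (1+y/m)^(m*t + 2):
  t = 0.5000: term = 7.870038
  t = 1.0000: term = 23.011808
  t = 1.5000: term = 44.857325
  t = 2.0000: term = 72.867650
  t = 2.5000: term = 106.531651
  t = 3.0000: term = 145.364826
  t = 3.5000: term = 188.908157
  t = 4.0000: term = 236.727013
  t = 4.5000: term = 288.410104
  t = 5.0000: term = 20553.477761
Convexity = (1/P) * sum = 21668.026334 / 921.636893 = 23.510372

Answer: Convexity = 23.5104


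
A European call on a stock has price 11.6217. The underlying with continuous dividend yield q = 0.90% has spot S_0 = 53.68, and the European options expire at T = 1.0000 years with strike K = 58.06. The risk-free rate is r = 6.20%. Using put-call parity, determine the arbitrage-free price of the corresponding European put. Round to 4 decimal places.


Answer: Put price = 12.9923

Derivation:
Put-call parity: C - P = S_0 * exp(-qT) - K * exp(-rT).
S_0 * exp(-qT) = 53.6800 * 0.99104038 = 53.19904753
K * exp(-rT) = 58.0600 * 0.93988289 = 54.56960041
P = C - S*exp(-qT) + K*exp(-rT)
P = 11.6217 - 53.19904753 + 54.56960041 = 12.9923


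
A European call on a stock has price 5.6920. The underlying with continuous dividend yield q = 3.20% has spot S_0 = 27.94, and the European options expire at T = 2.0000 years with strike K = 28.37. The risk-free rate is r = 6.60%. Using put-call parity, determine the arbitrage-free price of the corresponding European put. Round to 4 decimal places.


Answer: Put price = 4.3459

Derivation:
Put-call parity: C - P = S_0 * exp(-qT) - K * exp(-rT).
S_0 * exp(-qT) = 27.9400 * 0.93800500 = 26.20785969
K * exp(-rT) = 28.3700 * 0.87634100 = 24.86179403
P = C - S*exp(-qT) + K*exp(-rT)
P = 5.6920 - 26.20785969 + 24.86179403 = 4.3459


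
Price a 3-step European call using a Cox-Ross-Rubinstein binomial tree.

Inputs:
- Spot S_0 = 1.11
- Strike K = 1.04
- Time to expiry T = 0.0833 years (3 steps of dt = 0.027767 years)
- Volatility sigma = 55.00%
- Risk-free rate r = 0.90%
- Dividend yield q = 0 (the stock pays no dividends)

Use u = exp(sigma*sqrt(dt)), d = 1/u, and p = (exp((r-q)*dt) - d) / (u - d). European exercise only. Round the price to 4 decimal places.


Answer: Price = V(0,0) = 0.1093

Derivation:
dt = T/N = 0.027767
u = exp(sigma*sqrt(dt)) = 1.095979; d = 1/u = 0.912426
p = (exp((r-q)*dt) - d) / (u - d) = 0.478466
Discount per step: exp(-r*dt) = 0.999750
Stock lattice S(k, i) with i counting down-moves:
  k=0: S(0,0) = 1.1100
  k=1: S(1,0) = 1.2165; S(1,1) = 1.0128
  k=2: S(2,0) = 1.3333; S(2,1) = 1.1100; S(2,2) = 0.9241
  k=3: S(3,0) = 1.4613; S(3,1) = 1.2165; S(3,2) = 1.0128; S(3,3) = 0.8432
Terminal payoffs V(N, i) = max(S_T - K, 0):
  V(3,0) = 0.421269; V(3,1) = 0.176537; V(3,2) = 0.000000; V(3,3) = 0.000000
Backward induction: V(k, i) = exp(-r*dt) * [p * V(k+1, i) + (1-p) * V(k+1, i+1)].
  V(2,0) = exp(-r*dt) * [p*0.421269 + (1-p)*0.176537] = 0.293559
  V(2,1) = exp(-r*dt) * [p*0.176537 + (1-p)*0.000000] = 0.084446
  V(2,2) = exp(-r*dt) * [p*0.000000 + (1-p)*0.000000] = 0.000000
  V(1,0) = exp(-r*dt) * [p*0.293559 + (1-p)*0.084446] = 0.184453
  V(1,1) = exp(-r*dt) * [p*0.084446 + (1-p)*0.000000] = 0.040394
  V(0,0) = exp(-r*dt) * [p*0.184453 + (1-p)*0.040394] = 0.109294


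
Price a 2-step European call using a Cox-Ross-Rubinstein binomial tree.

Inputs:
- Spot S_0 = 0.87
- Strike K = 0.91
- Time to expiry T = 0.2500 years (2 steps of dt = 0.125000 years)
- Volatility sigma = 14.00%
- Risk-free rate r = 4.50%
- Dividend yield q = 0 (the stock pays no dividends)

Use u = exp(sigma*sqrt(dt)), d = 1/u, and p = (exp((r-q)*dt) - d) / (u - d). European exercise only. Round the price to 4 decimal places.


Answer: Price = V(0,0) = 0.0148

Derivation:
dt = T/N = 0.125000
u = exp(sigma*sqrt(dt)) = 1.050743; d = 1/u = 0.951708
p = (exp((r-q)*dt) - d) / (u - d) = 0.544586
Discount per step: exp(-r*dt) = 0.994391
Stock lattice S(k, i) with i counting down-moves:
  k=0: S(0,0) = 0.8700
  k=1: S(1,0) = 0.9141; S(1,1) = 0.8280
  k=2: S(2,0) = 0.9605; S(2,1) = 0.8700; S(2,2) = 0.7880
Terminal payoffs V(N, i) = max(S_T - K, 0):
  V(2,0) = 0.050533; V(2,1) = 0.000000; V(2,2) = 0.000000
Backward induction: V(k, i) = exp(-r*dt) * [p * V(k+1, i) + (1-p) * V(k+1, i+1)].
  V(1,0) = exp(-r*dt) * [p*0.050533 + (1-p)*0.000000] = 0.027365
  V(1,1) = exp(-r*dt) * [p*0.000000 + (1-p)*0.000000] = 0.000000
  V(0,0) = exp(-r*dt) * [p*0.027365 + (1-p)*0.000000] = 0.014819


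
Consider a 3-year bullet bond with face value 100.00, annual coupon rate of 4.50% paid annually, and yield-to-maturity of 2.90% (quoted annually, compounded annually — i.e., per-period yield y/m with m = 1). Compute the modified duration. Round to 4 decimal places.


Answer: Modified duration = 2.7946

Derivation:
Coupon per period c = face * coupon_rate / m = 4.500000
Periods per year m = 1; per-period yield y/m = 0.029000
Number of cashflows N = 3
Cashflows (t years, CF_t, discount factor 1/(1+y/m)^(m*t), PV):
  t = 1.0000: CF_t = 4.500000, DF = 0.971817, PV = 4.373178
  t = 2.0000: CF_t = 4.500000, DF = 0.944429, PV = 4.249930
  t = 3.0000: CF_t = 104.500000, DF = 0.917812, PV = 95.911386
Price P = sum_t PV_t = 104.534494
First compute Macaulay numerator sum_t t * PV_t:
  t * PV_t at t = 1.0000: 4.373178
  t * PV_t at t = 2.0000: 8.499860
  t * PV_t at t = 3.0000: 287.734157
Macaulay duration D = 300.607195 / 104.534494 = 2.875675
Modified duration = D / (1 + y/m) = 2.875675 / (1 + 0.029000) = 2.794630


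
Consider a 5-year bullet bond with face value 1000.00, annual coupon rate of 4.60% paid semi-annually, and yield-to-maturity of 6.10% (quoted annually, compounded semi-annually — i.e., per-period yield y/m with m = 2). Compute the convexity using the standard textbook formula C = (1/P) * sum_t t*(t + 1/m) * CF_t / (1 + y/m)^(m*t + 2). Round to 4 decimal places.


Answer: Convexity = 22.5033

Derivation:
Coupon per period c = face * coupon_rate / m = 23.000000
Periods per year m = 2; per-period yield y/m = 0.030500
Number of cashflows N = 10
Cashflows (t years, CF_t, discount factor 1/(1+y/m)^(m*t), PV):
  t = 0.5000: CF_t = 23.000000, DF = 0.970403, PV = 22.319262
  t = 1.0000: CF_t = 23.000000, DF = 0.941681, PV = 21.658673
  t = 1.5000: CF_t = 23.000000, DF = 0.913810, PV = 21.017635
  t = 2.0000: CF_t = 23.000000, DF = 0.886764, PV = 20.395570
  t = 2.5000: CF_t = 23.000000, DF = 0.860518, PV = 19.791917
  t = 3.0000: CF_t = 23.000000, DF = 0.835049, PV = 19.206130
  t = 3.5000: CF_t = 23.000000, DF = 0.810334, PV = 18.637681
  t = 4.0000: CF_t = 23.000000, DF = 0.786350, PV = 18.086056
  t = 4.5000: CF_t = 23.000000, DF = 0.763076, PV = 17.550758
  t = 5.0000: CF_t = 1023.000000, DF = 0.740491, PV = 757.522737
Price P = sum_t PV_t = 936.186418
Convexity numerator sum_t t*(t + 1/m) * CF_t / (1+y/m)^(m*t + 2):
  t = 0.5000: term = 10.508818
  t = 1.0000: term = 30.593355
  t = 1.5000: term = 59.375750
  t = 2.0000: term = 96.030649
  t = 2.5000: term = 139.782604
  t = 3.0000: term = 189.903586
  t = 3.5000: term = 245.710608
  t = 4.0000: term = 306.563454
  t = 4.5000: term = 371.862510
  t = 5.0000: term = 19616.990156
Convexity = (1/P) * sum = 21067.321491 / 936.186418 = 22.503340


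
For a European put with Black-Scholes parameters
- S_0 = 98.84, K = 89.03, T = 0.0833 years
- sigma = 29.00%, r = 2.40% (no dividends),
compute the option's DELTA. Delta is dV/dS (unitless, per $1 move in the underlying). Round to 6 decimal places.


d1 = 1.3146022823; d2 = 1.2309032381
phi(d1) = 0.1681282642; exp(-qT) = 1.0000000000; exp(-rT) = 0.9980027971
N(-d1) = 0.0943218013
Delta = -exp(-qT) * N(-d1) = -1.0000000000 * 0.0943218013 = -0.094322

Answer: Delta = -0.094322


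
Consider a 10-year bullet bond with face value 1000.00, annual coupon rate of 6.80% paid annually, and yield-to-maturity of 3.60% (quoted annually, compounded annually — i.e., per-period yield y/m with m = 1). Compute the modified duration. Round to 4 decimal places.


Answer: Modified duration = 7.5951

Derivation:
Coupon per period c = face * coupon_rate / m = 68.000000
Periods per year m = 1; per-period yield y/m = 0.036000
Number of cashflows N = 10
Cashflows (t years, CF_t, discount factor 1/(1+y/m)^(m*t), PV):
  t = 1.0000: CF_t = 68.000000, DF = 0.965251, PV = 65.637066
  t = 2.0000: CF_t = 68.000000, DF = 0.931709, PV = 63.356241
  t = 3.0000: CF_t = 68.000000, DF = 0.899333, PV = 61.154673
  t = 4.0000: CF_t = 68.000000, DF = 0.868082, PV = 59.029607
  t = 5.0000: CF_t = 68.000000, DF = 0.837917, PV = 56.978385
  t = 6.0000: CF_t = 68.000000, DF = 0.808801, PV = 54.998441
  t = 7.0000: CF_t = 68.000000, DF = 0.780696, PV = 53.087298
  t = 8.0000: CF_t = 68.000000, DF = 0.753567, PV = 51.242566
  t = 9.0000: CF_t = 68.000000, DF = 0.727381, PV = 49.461936
  t = 10.0000: CF_t = 1068.000000, DF = 0.702106, PV = 749.848796
Price P = sum_t PV_t = 1264.795009
First compute Macaulay numerator sum_t t * PV_t:
  t * PV_t at t = 1.0000: 65.637066
  t * PV_t at t = 2.0000: 126.712482
  t * PV_t at t = 3.0000: 183.464018
  t * PV_t at t = 4.0000: 236.118428
  t * PV_t at t = 5.0000: 284.891925
  t * PV_t at t = 6.0000: 329.990647
  t * PV_t at t = 7.0000: 371.611089
  t * PV_t at t = 8.0000: 409.940528
  t * PV_t at t = 9.0000: 445.157427
  t * PV_t at t = 10.0000: 7498.487962
Macaulay duration D = 9952.011572 / 1264.795009 = 7.868478
Modified duration = D / (1 + y/m) = 7.868478 / (1 + 0.036000) = 7.595056


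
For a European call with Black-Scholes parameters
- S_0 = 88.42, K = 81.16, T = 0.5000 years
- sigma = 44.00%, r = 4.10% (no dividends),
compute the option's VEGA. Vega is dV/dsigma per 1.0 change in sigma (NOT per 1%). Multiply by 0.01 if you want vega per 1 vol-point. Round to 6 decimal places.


Answer: Vega = 22.046823

Derivation:
d1 = 0.4968250313; d2 = 0.1856980476
phi(d1) = 0.3526228915; exp(-qT) = 1.0000000000; exp(-rT) = 0.9797086965
Vega = S * exp(-qT) * phi(d1) * sqrt(T) = 88.4200 * 1.0000000000 * 0.3526228915 * 0.7071067812 = 22.046823


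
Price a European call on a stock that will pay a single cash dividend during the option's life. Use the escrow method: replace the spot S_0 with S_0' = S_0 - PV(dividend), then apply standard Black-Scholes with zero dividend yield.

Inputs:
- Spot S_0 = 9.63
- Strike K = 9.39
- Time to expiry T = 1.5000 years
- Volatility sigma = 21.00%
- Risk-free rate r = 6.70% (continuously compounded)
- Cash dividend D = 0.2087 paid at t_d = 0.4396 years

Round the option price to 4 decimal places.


PV(D) = D * exp(-r * t_d) = 0.2087 * 0.97097632 = 0.20264276
S_0' = S_0 - PV(D) = 9.6300 - 0.20264276 = 9.42735724
d1 = (ln(S_0'/K) + (r + sigma^2/2)*T) / (sigma*sqrt(T)) = 0.53478782
d2 = d1 - sigma*sqrt(T) = 0.27759140
exp(-rT) = 0.90438511
N(d1) = 0.70360171; N(d2) = 0.60933698
C = S_0' * N(d1) - K * exp(-rT) * N(d2) = 9.42735724 * 0.70360171 - 9.3900 * 0.90438511 * 0.60933698 = 1.4585

Answer: Price = 1.4585


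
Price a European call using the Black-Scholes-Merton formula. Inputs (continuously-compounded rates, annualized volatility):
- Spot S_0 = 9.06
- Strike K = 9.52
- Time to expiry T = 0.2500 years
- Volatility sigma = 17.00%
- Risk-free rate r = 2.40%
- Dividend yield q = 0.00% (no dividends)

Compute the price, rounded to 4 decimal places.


d1 = (ln(S/K) + (r - q + 0.5*sigma^2) * T) / (sigma * sqrt(T)) = -0.46956740
d2 = d1 - sigma * sqrt(T) = -0.55456740
exp(-rT) = 0.99401796; exp(-qT) = 1.00000000
C = S_0 * exp(-qT) * N(d1) - K * exp(-rT) * N(d2)
N(d1) = 0.31933206; N(d2) = 0.28959530
C = 9.0600 * 1.00000000 * 0.31933206 - 9.5200 * 0.99401796 * 0.28959530 = 0.1527

Answer: Price = 0.1527


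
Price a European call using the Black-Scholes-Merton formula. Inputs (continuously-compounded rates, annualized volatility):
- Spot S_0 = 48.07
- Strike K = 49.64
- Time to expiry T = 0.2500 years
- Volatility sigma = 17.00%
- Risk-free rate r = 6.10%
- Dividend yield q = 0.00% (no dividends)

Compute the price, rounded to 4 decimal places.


d1 = (ln(S/K) + (r - q + 0.5*sigma^2) * T) / (sigma * sqrt(T)) = -0.15619033
d2 = d1 - sigma * sqrt(T) = -0.24119033
exp(-rT) = 0.98486569; exp(-qT) = 1.00000000
C = S_0 * exp(-qT) * N(d1) - K * exp(-rT) * N(d2)
N(d1) = 0.43794150; N(d2) = 0.40470380
C = 48.0700 * 1.00000000 * 0.43794150 - 49.6400 * 0.98486569 * 0.40470380 = 1.2664

Answer: Price = 1.2664


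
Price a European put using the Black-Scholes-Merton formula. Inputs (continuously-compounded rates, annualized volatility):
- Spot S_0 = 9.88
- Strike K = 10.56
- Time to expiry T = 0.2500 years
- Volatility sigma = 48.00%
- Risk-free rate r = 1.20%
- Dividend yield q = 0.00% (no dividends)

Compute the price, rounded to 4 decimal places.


Answer: Price = 1.3327

Derivation:
d1 = (ln(S/K) + (r - q + 0.5*sigma^2) * T) / (sigma * sqrt(T)) = -0.14483653
d2 = d1 - sigma * sqrt(T) = -0.38483653
exp(-rT) = 0.99700450; exp(-qT) = 1.00000000
P = K * exp(-rT) * N(-d2) - S_0 * exp(-qT) * N(-d1)
N(-d1) = 0.55758003; N(-d2) = 0.64982073
P = 10.5600 * 0.99700450 * 0.64982073 - 9.8800 * 1.00000000 * 0.55758003 = 1.3327


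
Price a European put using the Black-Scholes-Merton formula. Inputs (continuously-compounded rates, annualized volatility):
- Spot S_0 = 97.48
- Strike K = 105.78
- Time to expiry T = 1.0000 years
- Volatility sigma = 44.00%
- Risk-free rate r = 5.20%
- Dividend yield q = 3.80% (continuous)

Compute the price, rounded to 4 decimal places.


Answer: Price = 20.3976

Derivation:
d1 = (ln(S/K) + (r - q + 0.5*sigma^2) * T) / (sigma * sqrt(T)) = 0.06610401
d2 = d1 - sigma * sqrt(T) = -0.37389599
exp(-rT) = 0.94932887; exp(-qT) = 0.96271294
P = K * exp(-rT) * N(-d2) - S_0 * exp(-qT) * N(-d1)
N(-d1) = 0.47364751; N(-d2) = 0.64575915
P = 105.7800 * 0.94932887 * 0.64575915 - 97.4800 * 0.96271294 * 0.47364751 = 20.3976


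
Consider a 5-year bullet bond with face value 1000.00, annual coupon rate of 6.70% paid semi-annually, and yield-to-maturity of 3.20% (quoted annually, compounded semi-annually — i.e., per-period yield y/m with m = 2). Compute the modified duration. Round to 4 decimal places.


Coupon per period c = face * coupon_rate / m = 33.500000
Periods per year m = 2; per-period yield y/m = 0.016000
Number of cashflows N = 10
Cashflows (t years, CF_t, discount factor 1/(1+y/m)^(m*t), PV):
  t = 0.5000: CF_t = 33.500000, DF = 0.984252, PV = 32.972441
  t = 1.0000: CF_t = 33.500000, DF = 0.968752, PV = 32.453190
  t = 1.5000: CF_t = 33.500000, DF = 0.953496, PV = 31.942116
  t = 2.0000: CF_t = 33.500000, DF = 0.938480, PV = 31.439091
  t = 2.5000: CF_t = 33.500000, DF = 0.923701, PV = 30.943987
  t = 3.0000: CF_t = 33.500000, DF = 0.909155, PV = 30.456680
  t = 3.5000: CF_t = 33.500000, DF = 0.894837, PV = 29.977047
  t = 4.0000: CF_t = 33.500000, DF = 0.880745, PV = 29.504968
  t = 4.5000: CF_t = 33.500000, DF = 0.866875, PV = 29.040323
  t = 5.0000: CF_t = 1033.500000, DF = 0.853224, PV = 881.806715
Price P = sum_t PV_t = 1160.536556
First compute Macaulay numerator sum_t t * PV_t:
  t * PV_t at t = 0.5000: 16.486220
  t * PV_t at t = 1.0000: 32.453190
  t * PV_t at t = 1.5000: 47.913174
  t * PV_t at t = 2.0000: 62.878181
  t * PV_t at t = 2.5000: 77.359967
  t * PV_t at t = 3.0000: 91.370040
  t * PV_t at t = 3.5000: 104.919665
  t * PV_t at t = 4.0000: 118.019871
  t * PV_t at t = 4.5000: 130.681451
  t * PV_t at t = 5.0000: 4409.033573
Macaulay duration D = 5091.115333 / 1160.536556 = 4.386863
Modified duration = D / (1 + y/m) = 4.386863 / (1 + 0.016000) = 4.317779

Answer: Modified duration = 4.3178


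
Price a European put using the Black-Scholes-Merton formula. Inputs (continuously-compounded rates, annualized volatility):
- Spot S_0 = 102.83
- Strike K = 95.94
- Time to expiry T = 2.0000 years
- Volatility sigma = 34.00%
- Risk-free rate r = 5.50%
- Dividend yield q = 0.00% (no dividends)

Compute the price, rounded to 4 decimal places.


Answer: Price = 10.6969

Derivation:
d1 = (ln(S/K) + (r - q + 0.5*sigma^2) * T) / (sigma * sqrt(T)) = 0.61342375
d2 = d1 - sigma * sqrt(T) = 0.13259114
exp(-rT) = 0.89583414; exp(-qT) = 1.00000000
P = K * exp(-rT) * N(-d2) - S_0 * exp(-qT) * N(-d1)
N(-d1) = 0.26979809; N(-d2) = 0.44725837
P = 95.9400 * 0.89583414 * 0.44725837 - 102.8300 * 1.00000000 * 0.26979809 = 10.6969


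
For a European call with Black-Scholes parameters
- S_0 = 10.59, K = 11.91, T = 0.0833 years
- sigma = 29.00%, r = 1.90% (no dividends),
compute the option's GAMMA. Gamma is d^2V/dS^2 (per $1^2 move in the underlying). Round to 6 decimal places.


Answer: Gamma = 0.182730

Derivation:
d1 = -1.3427006225; d2 = -1.4263996667
phi(d1) = 0.1619672679; exp(-qT) = 1.0000000000; exp(-rT) = 0.9984185518
Gamma = exp(-qT) * phi(d1) / (S * sigma * sqrt(T)) = 1.0000000000 * 0.1619672679 / (10.5900 * 0.2900 * 0.2886173938) = 0.182730


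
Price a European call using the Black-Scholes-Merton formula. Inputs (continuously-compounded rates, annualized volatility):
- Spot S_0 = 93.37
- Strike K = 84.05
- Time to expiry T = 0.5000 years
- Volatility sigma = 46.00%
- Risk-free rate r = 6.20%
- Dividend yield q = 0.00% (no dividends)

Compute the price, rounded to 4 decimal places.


Answer: Price = 18.2028

Derivation:
d1 = (ln(S/K) + (r - q + 0.5*sigma^2) * T) / (sigma * sqrt(T)) = 0.58123635
d2 = d1 - sigma * sqrt(T) = 0.25596723
exp(-rT) = 0.96947557; exp(-qT) = 1.00000000
C = S_0 * exp(-qT) * N(d1) - K * exp(-rT) * N(d2)
N(d1) = 0.71945941; N(d2) = 0.60101193
C = 93.3700 * 1.00000000 * 0.71945941 - 84.0500 * 0.96947557 * 0.60101193 = 18.2028


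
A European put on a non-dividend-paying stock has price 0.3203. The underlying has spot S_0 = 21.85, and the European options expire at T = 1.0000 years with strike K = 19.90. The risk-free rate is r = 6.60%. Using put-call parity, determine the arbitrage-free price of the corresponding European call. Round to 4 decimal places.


Answer: Call price = 3.5413

Derivation:
Put-call parity: C - P = S_0 * exp(-qT) - K * exp(-rT).
S_0 * exp(-qT) = 21.8500 * 1.00000000 = 21.85000000
K * exp(-rT) = 19.9000 * 0.93613086 = 18.62900420
C = P + S*exp(-qT) - K*exp(-rT)
C = 0.3203 + 21.85000000 - 18.62900420 = 3.5413


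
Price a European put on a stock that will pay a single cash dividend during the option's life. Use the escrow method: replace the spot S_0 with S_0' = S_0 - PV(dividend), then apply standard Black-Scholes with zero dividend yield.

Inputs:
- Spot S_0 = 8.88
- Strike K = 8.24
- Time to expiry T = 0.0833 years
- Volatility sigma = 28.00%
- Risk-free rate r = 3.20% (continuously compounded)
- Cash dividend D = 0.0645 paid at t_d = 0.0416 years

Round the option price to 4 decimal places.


Answer: Price = 0.0731

Derivation:
PV(D) = D * exp(-r * t_d) = 0.0645 * 0.99866969 = 0.06441419
S_0' = S_0 - PV(D) = 8.8800 - 0.06441419 = 8.81558581
d1 = (ln(S_0'/K) + (r + sigma^2/2)*T) / (sigma*sqrt(T)) = 0.90891321
d2 = d1 - sigma*sqrt(T) = 0.82810034
exp(-rT) = 0.99733795
N(-d1) = 0.18169797; N(-d2) = 0.20380684
P = K * exp(-rT) * N(-d2) - S_0' * N(-d1) = 8.2400 * 0.99733795 * 0.20380684 - 8.81558581 * 0.18169797 = 0.0731
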